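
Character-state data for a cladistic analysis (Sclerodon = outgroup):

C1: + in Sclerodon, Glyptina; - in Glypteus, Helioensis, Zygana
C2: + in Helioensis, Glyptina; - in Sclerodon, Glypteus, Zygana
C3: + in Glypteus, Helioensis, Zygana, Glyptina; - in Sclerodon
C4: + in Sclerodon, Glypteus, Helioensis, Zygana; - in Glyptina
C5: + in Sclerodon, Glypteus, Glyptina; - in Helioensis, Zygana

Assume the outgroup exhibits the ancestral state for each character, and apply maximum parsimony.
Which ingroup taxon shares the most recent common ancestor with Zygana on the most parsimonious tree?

Helioensis

Character polarity is set by the outgroup: the derived state is whichever differs from the outgroup's state, so for C1, C4, C5 the derived state is '-', and for the remaining characters it is '+'.
C1 (derived state '-') is shared by Glypteus, Helioensis, and Zygana — a synapomorphy uniting that clade.
C2 groups Glyptina and Helioensis, which is incompatible with the clades supported by the remaining characters; treating it as convergent (homoplasy) costs fewer steps than any alternative tree.
C3 (derived state '+') is shared by all ingroup taxa — unites the whole ingroup.
C4 (derived state '-') is unique to Glyptina (autapomorphy; uninformative for grouping).
C5: derived state '-' in Helioensis and Zygana only — synapomorphy for {Helioensis, Zygana}.
Most parsimonious ingroup topology: ((Glypteus,(Helioensis,Zygana)),Glyptina).
Zygana and Helioensis form a cherry on this tree, so they are sister taxa.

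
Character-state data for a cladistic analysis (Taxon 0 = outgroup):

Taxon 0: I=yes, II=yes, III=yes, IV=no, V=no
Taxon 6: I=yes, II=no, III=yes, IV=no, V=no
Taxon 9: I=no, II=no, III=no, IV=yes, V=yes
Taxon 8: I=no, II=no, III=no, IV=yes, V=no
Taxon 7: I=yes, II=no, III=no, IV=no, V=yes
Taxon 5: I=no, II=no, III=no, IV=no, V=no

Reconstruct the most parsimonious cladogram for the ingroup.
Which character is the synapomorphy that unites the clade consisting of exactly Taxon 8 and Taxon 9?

IV

Character polarity is set by the outgroup: the derived state is whichever differs from the outgroup's state, so for I, II, III the derived state is 'no', and for the remaining characters it is 'yes'.
Only Taxon 5, Taxon 8, and Taxon 9 show the derived state 'no' for I, supporting them as a clade.
II (derived state 'no') is shared by all ingroup taxa — unites the whole ingroup.
Only Taxon 5, Taxon 7, Taxon 8, and Taxon 9 show the derived state 'no' for III, supporting them as a clade.
IV: derived state 'yes' in Taxon 8 and Taxon 9 only — synapomorphy for {Taxon 8, Taxon 9}.
V groups Taxon 7 and Taxon 9, which is incompatible with the clades supported by the remaining characters; treating it as convergent (homoplasy) costs fewer steps than any alternative tree.
Most parsimonious ingroup topology: (Taxon 6,(((Taxon 9,Taxon 8),Taxon 5),Taxon 7)).
The clade {Taxon 8, Taxon 9} is supported by IV: its derived state 'yes' occurs in exactly those taxa and in no other taxon (including the outgroup).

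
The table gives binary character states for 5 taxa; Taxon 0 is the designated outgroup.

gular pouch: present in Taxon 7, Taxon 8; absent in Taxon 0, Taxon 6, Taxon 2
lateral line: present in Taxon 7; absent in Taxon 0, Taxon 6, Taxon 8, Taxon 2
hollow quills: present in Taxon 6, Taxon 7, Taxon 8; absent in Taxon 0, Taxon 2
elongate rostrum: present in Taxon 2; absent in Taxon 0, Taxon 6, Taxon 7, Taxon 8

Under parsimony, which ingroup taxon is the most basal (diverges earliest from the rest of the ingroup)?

The outgroup has state 'absent' for every character, so 'present' is the derived state throughout.
gular pouch: derived state 'present' in Taxon 7 and Taxon 8 only — synapomorphy for {Taxon 7, Taxon 8}.
lateral line: derived state 'present' in Taxon 7 only — an autapomorphy, so it tells us nothing about relationships among taxa.
hollow quills (derived state 'present') is shared by Taxon 6, Taxon 7, and Taxon 8 — a synapomorphy uniting that clade.
elongate rostrum: derived state 'present' in Taxon 2 only — an autapomorphy, so it tells us nothing about relationships among taxa.
Most parsimonious ingroup topology: ((Taxon 6,(Taxon 7,Taxon 8)),Taxon 2).
Taxon 2 is sister to the clade containing all other ingroup taxa, so it is the earliest-diverging (most basal) ingroup lineage.

Taxon 2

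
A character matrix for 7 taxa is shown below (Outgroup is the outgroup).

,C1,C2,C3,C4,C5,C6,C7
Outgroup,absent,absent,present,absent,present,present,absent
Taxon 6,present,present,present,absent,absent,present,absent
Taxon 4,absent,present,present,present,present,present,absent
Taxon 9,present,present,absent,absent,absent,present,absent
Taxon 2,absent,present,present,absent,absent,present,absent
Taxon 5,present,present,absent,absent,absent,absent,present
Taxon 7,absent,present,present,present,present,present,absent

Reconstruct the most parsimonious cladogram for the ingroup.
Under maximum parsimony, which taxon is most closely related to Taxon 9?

Character polarity is set by the outgroup: the derived state is whichever differs from the outgroup's state, so for C3, C5, C6 the derived state is 'absent', and for the remaining characters it is 'present'.
C1 (derived state 'present') is shared by Taxon 5, Taxon 6, and Taxon 9 — a synapomorphy uniting that clade.
All ingroup taxa share the derived state 'present' for C2; it defines the ingroup but does not resolve relationships within it.
Only Taxon 5 and Taxon 9 show the derived state 'absent' for C3, supporting them as a clade.
Only Taxon 4 and Taxon 7 show the derived state 'present' for C4, supporting them as a clade.
Only Taxon 2, Taxon 5, Taxon 6, and Taxon 9 show the derived state 'absent' for C5, supporting them as a clade.
C6 (derived state 'absent') is unique to Taxon 5 (autapomorphy; uninformative for grouping).
C7 (derived state 'present') is unique to Taxon 5 (autapomorphy; uninformative for grouping).
Most parsimonious ingroup topology: (((Taxon 6,(Taxon 9,Taxon 5)),Taxon 2),(Taxon 4,Taxon 7)).
Taxon 9 and Taxon 5 form a cherry on this tree, so they are sister taxa.

Taxon 5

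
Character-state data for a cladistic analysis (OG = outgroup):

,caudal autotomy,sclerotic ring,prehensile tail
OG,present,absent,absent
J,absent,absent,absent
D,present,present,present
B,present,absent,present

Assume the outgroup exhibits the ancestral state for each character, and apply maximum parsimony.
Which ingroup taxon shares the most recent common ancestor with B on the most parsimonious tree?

Character polarity is set by the outgroup: the derived state is whichever differs from the outgroup's state, so for caudal autotomy the derived state is 'absent', and for the remaining characters it is 'present'.
caudal autotomy (derived state 'absent') is unique to J (autapomorphy; uninformative for grouping).
sclerotic ring: derived state 'present' in D only — an autapomorphy, so it tells us nothing about relationships among taxa.
Only B and D show the derived state 'present' for prehensile tail, supporting them as a clade.
Most parsimonious ingroup topology: (J,(D,B)).
B and D form a cherry on this tree, so they are sister taxa.

D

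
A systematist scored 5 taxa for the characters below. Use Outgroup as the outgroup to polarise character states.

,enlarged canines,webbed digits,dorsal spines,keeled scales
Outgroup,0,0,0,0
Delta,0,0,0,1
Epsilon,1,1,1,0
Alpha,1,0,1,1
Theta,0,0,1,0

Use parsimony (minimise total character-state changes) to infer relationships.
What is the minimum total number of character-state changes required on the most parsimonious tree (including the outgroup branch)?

The outgroup has state '0' for every character, so '1' is the derived state throughout.
enlarged canines (derived state '1') is shared by Alpha and Epsilon — a synapomorphy uniting that clade.
webbed digits: derived state '1' in Epsilon only — an autapomorphy, so it tells us nothing about relationships among taxa.
dorsal spines: derived state '1' in Alpha, Epsilon, and Theta only — synapomorphy for {Alpha, Epsilon, Theta}.
keeled scales groups Alpha and Delta, which is incompatible with the clades supported by the remaining characters; treating it as convergent (homoplasy) costs fewer steps than any alternative tree.
Most parsimonious ingroup topology: (Delta,((Epsilon,Alpha),Theta)).
Changes per character on this tree: enlarged canines: 1; webbed digits: 1; dorsal spines: 1; keeled scales: 2.
Total = 5.

5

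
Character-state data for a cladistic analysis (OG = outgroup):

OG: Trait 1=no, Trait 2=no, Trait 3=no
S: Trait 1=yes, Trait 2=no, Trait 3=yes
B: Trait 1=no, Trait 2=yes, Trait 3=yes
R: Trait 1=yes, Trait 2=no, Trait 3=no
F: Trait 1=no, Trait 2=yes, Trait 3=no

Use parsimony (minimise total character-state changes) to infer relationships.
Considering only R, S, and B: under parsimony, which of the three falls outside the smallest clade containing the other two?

B

The outgroup has state 'no' for every character, so 'yes' is the derived state throughout.
Only R and S show the derived state 'yes' for Trait 1, supporting them as a clade.
Only B and F show the derived state 'yes' for Trait 2, supporting them as a clade.
Trait 3 (state 'yes') occurs in B and S but conflicts with the nesting implied by the other characters — most parsimoniously interpreted as homoplasy.
Most parsimonious ingroup topology: ((S,R),(B,F)).
R and S share a more recent common ancestor with each other than either does with B, so B is the least closely related of the three.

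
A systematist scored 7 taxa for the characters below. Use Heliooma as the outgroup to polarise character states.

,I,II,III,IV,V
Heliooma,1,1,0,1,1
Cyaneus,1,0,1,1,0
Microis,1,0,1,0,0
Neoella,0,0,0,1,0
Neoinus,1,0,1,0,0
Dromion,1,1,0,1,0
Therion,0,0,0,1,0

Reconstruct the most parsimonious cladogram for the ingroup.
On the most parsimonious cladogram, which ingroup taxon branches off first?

Dromion

Character polarity is set by the outgroup: the derived state is whichever differs from the outgroup's state, so for I, II, IV, V the derived state is '0', and for the remaining characters it is '1'.
I: derived state '0' in Neoella and Therion only — synapomorphy for {Neoella, Therion}.
Only Cyaneus, Microis, Neoella, Neoinus, and Therion show the derived state '0' for II, supporting them as a clade.
Only Cyaneus, Microis, and Neoinus show the derived state '1' for III, supporting them as a clade.
IV: derived state '0' in Microis and Neoinus only — synapomorphy for {Microis, Neoinus}.
V (derived state '0') is shared by all ingroup taxa — unites the whole ingroup.
Most parsimonious ingroup topology: (((Cyaneus,(Microis,Neoinus)),(Neoella,Therion)),Dromion).
Dromion is sister to the clade containing all other ingroup taxa, so it is the earliest-diverging (most basal) ingroup lineage.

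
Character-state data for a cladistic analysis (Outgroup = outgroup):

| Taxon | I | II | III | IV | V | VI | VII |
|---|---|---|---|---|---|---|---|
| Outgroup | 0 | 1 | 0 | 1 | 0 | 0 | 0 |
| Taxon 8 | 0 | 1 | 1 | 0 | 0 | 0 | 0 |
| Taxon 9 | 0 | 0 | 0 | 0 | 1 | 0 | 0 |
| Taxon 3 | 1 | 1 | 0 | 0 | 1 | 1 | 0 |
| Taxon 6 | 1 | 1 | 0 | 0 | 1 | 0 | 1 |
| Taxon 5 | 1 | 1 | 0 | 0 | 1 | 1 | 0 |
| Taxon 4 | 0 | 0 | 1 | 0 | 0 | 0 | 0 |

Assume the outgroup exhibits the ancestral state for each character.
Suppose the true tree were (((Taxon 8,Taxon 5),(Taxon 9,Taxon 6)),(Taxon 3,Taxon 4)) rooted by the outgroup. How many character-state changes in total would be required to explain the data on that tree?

14

Map each character onto (((Taxon 8,Taxon 5),(Taxon 9,Taxon 6)),(Taxon 3,Taxon 4)) (rooted by Outgroup) and count the minimum state changes it requires (Fitch parsimony):
I: 3; II: 2; III: 2; IV: 1; V: 3; VI: 2; VII: 1.
Total tree length = 14.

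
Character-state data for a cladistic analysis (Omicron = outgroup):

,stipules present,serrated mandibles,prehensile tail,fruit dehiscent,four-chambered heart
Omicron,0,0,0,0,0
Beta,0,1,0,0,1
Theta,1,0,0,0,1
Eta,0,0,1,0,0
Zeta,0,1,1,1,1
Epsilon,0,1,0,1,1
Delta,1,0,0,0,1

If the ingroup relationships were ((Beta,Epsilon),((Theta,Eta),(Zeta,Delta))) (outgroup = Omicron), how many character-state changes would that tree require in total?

Map each character onto ((Beta,Epsilon),((Theta,Eta),(Zeta,Delta))) (rooted by Omicron) and count the minimum state changes it requires (Fitch parsimony):
stipules present: 2; serrated mandibles: 2; prehensile tail: 2; fruit dehiscent: 2; four-chambered heart: 2.
Total tree length = 10.

10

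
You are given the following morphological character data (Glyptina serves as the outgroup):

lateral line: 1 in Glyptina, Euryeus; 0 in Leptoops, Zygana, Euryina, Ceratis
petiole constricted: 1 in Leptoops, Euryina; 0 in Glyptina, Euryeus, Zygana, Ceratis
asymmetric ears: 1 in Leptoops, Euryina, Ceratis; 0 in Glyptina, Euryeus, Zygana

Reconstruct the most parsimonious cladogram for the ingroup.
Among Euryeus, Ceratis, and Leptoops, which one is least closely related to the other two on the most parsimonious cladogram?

Euryeus

Character polarity is set by the outgroup: the derived state is whichever differs from the outgroup's state, so for lateral line the derived state is '0', and for the remaining characters it is '1'.
lateral line: derived state '0' in Ceratis, Euryina, Leptoops, and Zygana only — synapomorphy for {Ceratis, Euryina, Leptoops, Zygana}.
Only Euryina and Leptoops show the derived state '1' for petiole constricted, supporting them as a clade.
asymmetric ears: derived state '1' in Ceratis, Euryina, and Leptoops only — synapomorphy for {Ceratis, Euryina, Leptoops}.
Most parsimonious ingroup topology: (Euryeus,(((Leptoops,Euryina),Ceratis),Zygana)).
Leptoops and Ceratis share a more recent common ancestor with each other than either does with Euryeus, so Euryeus is the least closely related of the three.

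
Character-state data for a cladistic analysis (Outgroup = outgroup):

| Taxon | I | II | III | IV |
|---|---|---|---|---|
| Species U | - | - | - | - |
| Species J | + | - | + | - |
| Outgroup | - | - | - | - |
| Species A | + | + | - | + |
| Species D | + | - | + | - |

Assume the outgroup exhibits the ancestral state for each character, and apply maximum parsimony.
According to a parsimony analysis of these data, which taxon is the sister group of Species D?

Species J

The outgroup has state '-' for every character, so '+' is the derived state throughout.
Only Species A, Species D, and Species J show the derived state '+' for I, supporting them as a clade.
II (derived state '+') is unique to Species A (autapomorphy; uninformative for grouping).
Only Species D and Species J show the derived state '+' for III, supporting them as a clade.
IV (derived state '+') is unique to Species A (autapomorphy; uninformative for grouping).
Most parsimonious ingroup topology: (((Species J,Species D),Species A),Species U).
Species D and Species J form a cherry on this tree, so they are sister taxa.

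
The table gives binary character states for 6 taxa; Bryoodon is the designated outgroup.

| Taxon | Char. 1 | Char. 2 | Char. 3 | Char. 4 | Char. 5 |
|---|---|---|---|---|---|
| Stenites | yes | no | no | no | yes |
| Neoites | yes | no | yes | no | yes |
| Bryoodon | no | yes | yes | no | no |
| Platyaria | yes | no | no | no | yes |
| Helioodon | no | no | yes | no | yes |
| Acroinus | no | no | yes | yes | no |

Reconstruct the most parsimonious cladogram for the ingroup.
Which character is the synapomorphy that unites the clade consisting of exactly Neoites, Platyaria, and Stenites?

Character polarity is set by the outgroup: the derived state is whichever differs from the outgroup's state, so for Char. 2, Char. 3 the derived state is 'no', and for the remaining characters it is 'yes'.
Only Neoites, Platyaria, and Stenites show the derived state 'yes' for Char. 1, supporting them as a clade.
Char. 2 (derived state 'no') is shared by all ingroup taxa — unites the whole ingroup.
Char. 3: derived state 'no' in Platyaria and Stenites only — synapomorphy for {Platyaria, Stenites}.
Char. 4: derived state 'yes' in Acroinus only — an autapomorphy, so it tells us nothing about relationships among taxa.
Only Helioodon, Neoites, Platyaria, and Stenites show the derived state 'yes' for Char. 5, supporting them as a clade.
Most parsimonious ingroup topology: (((Neoites,(Platyaria,Stenites)),Helioodon),Acroinus).
The clade {Neoites, Platyaria, Stenites} is supported by Char. 1: its derived state 'yes' occurs in exactly those taxa and in no other taxon (including the outgroup).

Char. 1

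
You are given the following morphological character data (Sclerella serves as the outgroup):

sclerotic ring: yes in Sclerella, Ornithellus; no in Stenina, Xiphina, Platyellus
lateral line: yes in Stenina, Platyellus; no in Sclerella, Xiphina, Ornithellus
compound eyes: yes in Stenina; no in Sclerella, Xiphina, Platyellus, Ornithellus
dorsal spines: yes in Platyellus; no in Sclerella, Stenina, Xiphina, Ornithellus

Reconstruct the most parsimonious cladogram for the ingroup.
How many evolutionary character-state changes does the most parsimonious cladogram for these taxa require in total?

Character polarity is set by the outgroup: the derived state is whichever differs from the outgroup's state, so for sclerotic ring the derived state is 'no', and for the remaining characters it is 'yes'.
sclerotic ring (derived state 'no') is shared by Platyellus, Stenina, and Xiphina — a synapomorphy uniting that clade.
lateral line: derived state 'yes' in Platyellus and Stenina only — synapomorphy for {Platyellus, Stenina}.
compound eyes (derived state 'yes') is unique to Stenina (autapomorphy; uninformative for grouping).
dorsal spines: derived state 'yes' in Platyellus only — an autapomorphy, so it tells us nothing about relationships among taxa.
Most parsimonious ingroup topology: (Ornithellus,(Xiphina,(Stenina,Platyellus))).
Changes per character on this tree: sclerotic ring: 1; lateral line: 1; compound eyes: 1; dorsal spines: 1.
Total = 4.

4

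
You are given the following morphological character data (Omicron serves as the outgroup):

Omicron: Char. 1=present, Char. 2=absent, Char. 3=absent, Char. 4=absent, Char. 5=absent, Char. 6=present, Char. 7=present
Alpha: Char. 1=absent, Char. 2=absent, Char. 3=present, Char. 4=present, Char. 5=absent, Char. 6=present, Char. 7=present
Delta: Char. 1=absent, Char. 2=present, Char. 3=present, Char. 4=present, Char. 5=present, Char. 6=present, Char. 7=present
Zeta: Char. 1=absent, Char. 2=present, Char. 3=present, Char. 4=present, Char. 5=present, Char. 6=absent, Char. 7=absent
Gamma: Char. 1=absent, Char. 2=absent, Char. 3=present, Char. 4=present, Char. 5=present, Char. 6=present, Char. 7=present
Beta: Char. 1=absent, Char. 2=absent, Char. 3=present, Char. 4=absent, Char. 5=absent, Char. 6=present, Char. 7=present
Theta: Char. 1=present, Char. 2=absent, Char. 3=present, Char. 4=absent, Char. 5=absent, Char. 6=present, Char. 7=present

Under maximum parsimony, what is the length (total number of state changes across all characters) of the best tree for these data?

Character polarity is set by the outgroup: the derived state is whichever differs from the outgroup's state, so for Char. 1, Char. 6, Char. 7 the derived state is 'absent', and for the remaining characters it is 'present'.
Char. 1: derived state 'absent' in Alpha, Beta, Delta, Gamma, and Zeta only — synapomorphy for {Alpha, Beta, Delta, Gamma, Zeta}.
Char. 2 (derived state 'present') is shared by Delta and Zeta — a synapomorphy uniting that clade.
Char. 3 (derived state 'present') is shared by all ingroup taxa — unites the whole ingroup.
Char. 4 (derived state 'present') is shared by Alpha, Delta, Gamma, and Zeta — a synapomorphy uniting that clade.
Char. 5: derived state 'present' in Delta, Gamma, and Zeta only — synapomorphy for {Delta, Gamma, Zeta}.
Char. 6 (derived state 'absent') is unique to Zeta (autapomorphy; uninformative for grouping).
Char. 7 (derived state 'absent') is unique to Zeta (autapomorphy; uninformative for grouping).
Most parsimonious ingroup topology: (((Alpha,((Delta,Zeta),Gamma)),Beta),Theta).
Changes per character on this tree: Char. 1: 1; Char. 2: 1; Char. 3: 1; Char. 4: 1; Char. 5: 1; Char. 6: 1; Char. 7: 1.
Total = 7.

7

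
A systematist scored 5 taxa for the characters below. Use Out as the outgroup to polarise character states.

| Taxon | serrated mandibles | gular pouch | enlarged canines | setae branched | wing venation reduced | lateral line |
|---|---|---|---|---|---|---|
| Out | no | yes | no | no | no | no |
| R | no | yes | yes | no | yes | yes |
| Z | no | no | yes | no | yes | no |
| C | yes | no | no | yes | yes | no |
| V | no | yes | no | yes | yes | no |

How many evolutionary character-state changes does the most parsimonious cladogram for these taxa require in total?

Character polarity is set by the outgroup: the derived state is whichever differs from the outgroup's state, so for gular pouch the derived state is 'no', and for the remaining characters it is 'yes'.
serrated mandibles (derived state 'yes') is unique to C (autapomorphy; uninformative for grouping).
gular pouch groups C and Z, which is incompatible with the clades supported by the remaining characters; treating it as convergent (homoplasy) costs fewer steps than any alternative tree.
enlarged canines (derived state 'yes') is shared by R and Z — a synapomorphy uniting that clade.
Only C and V show the derived state 'yes' for setae branched, supporting them as a clade.
wing venation reduced (derived state 'yes') is shared by all ingroup taxa — unites the whole ingroup.
lateral line: derived state 'yes' in R only — an autapomorphy, so it tells us nothing about relationships among taxa.
Most parsimonious ingroup topology: ((R,Z),(C,V)).
Changes per character on this tree: serrated mandibles: 1; gular pouch: 2; enlarged canines: 1; setae branched: 1; wing venation reduced: 1; lateral line: 1.
Total = 7.

7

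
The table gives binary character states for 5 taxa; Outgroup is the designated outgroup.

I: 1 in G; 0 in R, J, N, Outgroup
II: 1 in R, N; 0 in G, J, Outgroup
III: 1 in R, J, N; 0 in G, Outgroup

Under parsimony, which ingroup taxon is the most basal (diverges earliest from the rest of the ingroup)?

G

The outgroup has state '0' for every character, so '1' is the derived state throughout.
I: derived state '1' in G only — an autapomorphy, so it tells us nothing about relationships among taxa.
Only N and R show the derived state '1' for II, supporting them as a clade.
Only J, N, and R show the derived state '1' for III, supporting them as a clade.
Most parsimonious ingroup topology: (G,((N,R),J)).
G is sister to the clade containing all other ingroup taxa, so it is the earliest-diverging (most basal) ingroup lineage.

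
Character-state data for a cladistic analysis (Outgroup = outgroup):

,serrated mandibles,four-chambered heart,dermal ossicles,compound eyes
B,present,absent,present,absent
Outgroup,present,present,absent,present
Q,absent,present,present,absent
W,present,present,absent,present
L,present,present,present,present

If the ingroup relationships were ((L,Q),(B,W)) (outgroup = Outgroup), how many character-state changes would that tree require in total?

6

Map each character onto ((L,Q),(B,W)) (rooted by Outgroup) and count the minimum state changes it requires (Fitch parsimony):
serrated mandibles: 1; four-chambered heart: 1; dermal ossicles: 2; compound eyes: 2.
Total tree length = 6.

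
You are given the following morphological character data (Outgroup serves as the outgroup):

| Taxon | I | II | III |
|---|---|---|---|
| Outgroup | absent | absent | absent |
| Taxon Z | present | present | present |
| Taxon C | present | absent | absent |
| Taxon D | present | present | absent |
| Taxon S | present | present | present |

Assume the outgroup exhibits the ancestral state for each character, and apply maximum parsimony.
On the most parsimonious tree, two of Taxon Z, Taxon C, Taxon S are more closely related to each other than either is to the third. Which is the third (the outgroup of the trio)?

Taxon C

The outgroup has state 'absent' for every character, so 'present' is the derived state throughout.
I (derived state 'present') is shared by all ingroup taxa — unites the whole ingroup.
II (derived state 'present') is shared by Taxon D, Taxon S, and Taxon Z — a synapomorphy uniting that clade.
III: derived state 'present' in Taxon S and Taxon Z only — synapomorphy for {Taxon S, Taxon Z}.
Most parsimonious ingroup topology: (((Taxon Z,Taxon S),Taxon D),Taxon C).
Taxon S and Taxon Z share a more recent common ancestor with each other than either does with Taxon C, so Taxon C is the least closely related of the three.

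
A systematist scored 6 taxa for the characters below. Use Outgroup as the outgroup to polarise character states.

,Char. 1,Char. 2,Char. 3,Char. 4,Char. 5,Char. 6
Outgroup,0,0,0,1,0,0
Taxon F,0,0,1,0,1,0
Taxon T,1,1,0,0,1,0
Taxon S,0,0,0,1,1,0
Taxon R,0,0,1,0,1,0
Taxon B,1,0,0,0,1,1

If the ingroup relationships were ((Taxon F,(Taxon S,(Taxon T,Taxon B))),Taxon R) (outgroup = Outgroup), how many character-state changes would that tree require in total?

Map each character onto ((Taxon F,(Taxon S,(Taxon T,Taxon B))),Taxon R) (rooted by Outgroup) and count the minimum state changes it requires (Fitch parsimony):
Char. 1: 1; Char. 2: 1; Char. 3: 2; Char. 4: 2; Char. 5: 1; Char. 6: 1.
Total tree length = 8.

8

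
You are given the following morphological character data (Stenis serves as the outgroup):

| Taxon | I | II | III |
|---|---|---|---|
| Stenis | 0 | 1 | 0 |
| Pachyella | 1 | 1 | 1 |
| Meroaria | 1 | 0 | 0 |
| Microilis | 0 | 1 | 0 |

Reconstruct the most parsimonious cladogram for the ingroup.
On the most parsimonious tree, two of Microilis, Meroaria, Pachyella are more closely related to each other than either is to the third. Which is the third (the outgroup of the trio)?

Microilis

Character polarity is set by the outgroup: the derived state is whichever differs from the outgroup's state, so for II the derived state is '0', and for the remaining characters it is '1'.
I (derived state '1') is shared by Meroaria and Pachyella — a synapomorphy uniting that clade.
II (derived state '0') is unique to Meroaria (autapomorphy; uninformative for grouping).
III (derived state '1') is unique to Pachyella (autapomorphy; uninformative for grouping).
Most parsimonious ingroup topology: ((Pachyella,Meroaria),Microilis).
Meroaria and Pachyella share a more recent common ancestor with each other than either does with Microilis, so Microilis is the least closely related of the three.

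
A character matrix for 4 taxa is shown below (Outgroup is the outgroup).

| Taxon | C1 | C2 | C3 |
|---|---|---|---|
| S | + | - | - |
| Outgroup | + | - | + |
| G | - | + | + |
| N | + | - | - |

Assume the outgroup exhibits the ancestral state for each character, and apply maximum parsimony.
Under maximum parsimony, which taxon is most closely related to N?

S

Character polarity is set by the outgroup: the derived state is whichever differs from the outgroup's state, so for C1, C3 the derived state is '-', and for the remaining characters it is '+'.
C1: derived state '-' in G only — an autapomorphy, so it tells us nothing about relationships among taxa.
C2: derived state '+' in G only — an autapomorphy, so it tells us nothing about relationships among taxa.
Only N and S show the derived state '-' for C3, supporting them as a clade.
Most parsimonious ingroup topology: (G,(S,N)).
N and S form a cherry on this tree, so they are sister taxa.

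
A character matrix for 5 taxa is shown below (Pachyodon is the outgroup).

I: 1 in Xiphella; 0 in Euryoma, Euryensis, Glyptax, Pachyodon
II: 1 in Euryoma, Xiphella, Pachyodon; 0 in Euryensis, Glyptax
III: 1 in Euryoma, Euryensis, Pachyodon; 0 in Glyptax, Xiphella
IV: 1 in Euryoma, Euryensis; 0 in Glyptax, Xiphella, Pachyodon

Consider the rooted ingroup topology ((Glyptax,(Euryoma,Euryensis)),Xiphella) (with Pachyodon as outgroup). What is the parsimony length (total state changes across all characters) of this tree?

6

Map each character onto ((Glyptax,(Euryoma,Euryensis)),Xiphella) (rooted by Pachyodon) and count the minimum state changes it requires (Fitch parsimony):
I: 1; II: 2; III: 2; IV: 1.
Total tree length = 6.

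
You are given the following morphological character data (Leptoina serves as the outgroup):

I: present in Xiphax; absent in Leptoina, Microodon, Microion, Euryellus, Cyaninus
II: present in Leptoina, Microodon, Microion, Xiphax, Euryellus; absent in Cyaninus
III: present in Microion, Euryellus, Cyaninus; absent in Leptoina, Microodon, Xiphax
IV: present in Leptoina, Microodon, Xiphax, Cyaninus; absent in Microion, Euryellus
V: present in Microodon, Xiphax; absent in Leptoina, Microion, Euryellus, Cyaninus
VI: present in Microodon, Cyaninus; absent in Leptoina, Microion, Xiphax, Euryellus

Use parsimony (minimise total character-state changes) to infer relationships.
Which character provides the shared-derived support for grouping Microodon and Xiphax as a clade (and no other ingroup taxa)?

Character polarity is set by the outgroup: the derived state is whichever differs from the outgroup's state, so for II, IV the derived state is 'absent', and for the remaining characters it is 'present'.
I (derived state 'present') is unique to Xiphax (autapomorphy; uninformative for grouping).
II (derived state 'absent') is unique to Cyaninus (autapomorphy; uninformative for grouping).
III (derived state 'present') is shared by Cyaninus, Euryellus, and Microion — a synapomorphy uniting that clade.
Only Euryellus and Microion show the derived state 'absent' for IV, supporting them as a clade.
Only Microodon and Xiphax show the derived state 'present' for V, supporting them as a clade.
VI groups Cyaninus and Microodon, which is incompatible with the clades supported by the remaining characters; treating it as convergent (homoplasy) costs fewer steps than any alternative tree.
Most parsimonious ingroup topology: ((Microodon,Xiphax),((Microion,Euryellus),Cyaninus)).
The clade {Microodon, Xiphax} is supported by V: its derived state 'present' occurs in exactly those taxa and in no other taxon (including the outgroup).

V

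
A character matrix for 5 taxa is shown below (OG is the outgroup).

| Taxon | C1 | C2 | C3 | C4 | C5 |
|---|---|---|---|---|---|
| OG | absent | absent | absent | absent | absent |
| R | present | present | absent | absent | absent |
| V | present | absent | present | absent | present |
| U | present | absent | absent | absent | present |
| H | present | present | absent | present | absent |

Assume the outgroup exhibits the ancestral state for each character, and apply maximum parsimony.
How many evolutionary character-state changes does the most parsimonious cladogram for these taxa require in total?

5

The outgroup has state 'absent' for every character, so 'present' is the derived state throughout.
All ingroup taxa share the derived state 'present' for C1; it defines the ingroup but does not resolve relationships within it.
Only H and R show the derived state 'present' for C2, supporting them as a clade.
C3: derived state 'present' in V only — an autapomorphy, so it tells us nothing about relationships among taxa.
C4: derived state 'present' in H only — an autapomorphy, so it tells us nothing about relationships among taxa.
Only U and V show the derived state 'present' for C5, supporting them as a clade.
Most parsimonious ingroup topology: ((R,H),(V,U)).
Changes per character on this tree: C1: 1; C2: 1; C3: 1; C4: 1; C5: 1.
Total = 5.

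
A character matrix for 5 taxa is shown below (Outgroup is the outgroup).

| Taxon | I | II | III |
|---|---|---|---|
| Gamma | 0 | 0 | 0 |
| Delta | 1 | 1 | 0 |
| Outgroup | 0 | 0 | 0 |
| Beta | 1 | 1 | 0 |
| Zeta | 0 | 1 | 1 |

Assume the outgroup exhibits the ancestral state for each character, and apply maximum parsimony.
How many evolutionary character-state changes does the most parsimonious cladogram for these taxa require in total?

The outgroup has state '0' for every character, so '1' is the derived state throughout.
I: derived state '1' in Beta and Delta only — synapomorphy for {Beta, Delta}.
II (derived state '1') is shared by Beta, Delta, and Zeta — a synapomorphy uniting that clade.
III: derived state '1' in Zeta only — an autapomorphy, so it tells us nothing about relationships among taxa.
Most parsimonious ingroup topology: (((Delta,Beta),Zeta),Gamma).
Changes per character on this tree: I: 1; II: 1; III: 1.
Total = 3.

3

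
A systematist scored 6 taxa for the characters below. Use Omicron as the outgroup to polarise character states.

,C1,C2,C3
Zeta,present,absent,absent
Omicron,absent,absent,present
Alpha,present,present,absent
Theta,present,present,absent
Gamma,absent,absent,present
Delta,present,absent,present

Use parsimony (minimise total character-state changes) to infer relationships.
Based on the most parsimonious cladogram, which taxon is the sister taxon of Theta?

Alpha

Character polarity is set by the outgroup: the derived state is whichever differs from the outgroup's state, so for C3 the derived state is 'absent', and for the remaining characters it is 'present'.
C1 (derived state 'present') is shared by Alpha, Delta, Theta, and Zeta — a synapomorphy uniting that clade.
C2: derived state 'present' in Alpha and Theta only — synapomorphy for {Alpha, Theta}.
C3 (derived state 'absent') is shared by Alpha, Theta, and Zeta — a synapomorphy uniting that clade.
Most parsimonious ingroup topology: ((Delta,((Theta,Alpha),Zeta)),Gamma).
Theta and Alpha form a cherry on this tree, so they are sister taxa.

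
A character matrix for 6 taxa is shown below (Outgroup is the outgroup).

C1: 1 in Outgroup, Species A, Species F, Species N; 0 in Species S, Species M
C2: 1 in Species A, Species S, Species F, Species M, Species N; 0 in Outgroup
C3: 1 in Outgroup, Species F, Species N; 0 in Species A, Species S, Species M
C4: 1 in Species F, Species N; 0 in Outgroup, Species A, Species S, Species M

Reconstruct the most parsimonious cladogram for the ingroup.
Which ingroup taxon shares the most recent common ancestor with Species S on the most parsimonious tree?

Character polarity is set by the outgroup: the derived state is whichever differs from the outgroup's state, so for C1, C3 the derived state is '0', and for the remaining characters it is '1'.
C1: derived state '0' in Species M and Species S only — synapomorphy for {Species M, Species S}.
All ingroup taxa share the derived state '1' for C2; it defines the ingroup but does not resolve relationships within it.
Only Species A, Species M, and Species S show the derived state '0' for C3, supporting them as a clade.
C4 (derived state '1') is shared by Species F and Species N — a synapomorphy uniting that clade.
Most parsimonious ingroup topology: ((Species A,(Species S,Species M)),(Species F,Species N)).
Species S and Species M form a cherry on this tree, so they are sister taxa.

Species M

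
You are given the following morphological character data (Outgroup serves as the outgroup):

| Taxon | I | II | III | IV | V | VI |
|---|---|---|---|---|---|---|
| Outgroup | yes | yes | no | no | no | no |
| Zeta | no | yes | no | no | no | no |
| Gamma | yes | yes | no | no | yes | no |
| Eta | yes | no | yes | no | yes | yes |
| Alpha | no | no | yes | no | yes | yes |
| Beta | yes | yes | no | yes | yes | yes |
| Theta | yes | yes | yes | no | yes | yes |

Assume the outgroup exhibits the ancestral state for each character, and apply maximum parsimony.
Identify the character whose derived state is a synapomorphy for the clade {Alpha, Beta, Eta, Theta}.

VI

Character polarity is set by the outgroup: the derived state is whichever differs from the outgroup's state, so for I, II the derived state is 'no', and for the remaining characters it is 'yes'.
I groups Alpha and Zeta, which is incompatible with the clades supported by the remaining characters; treating it as convergent (homoplasy) costs fewer steps than any alternative tree.
II (derived state 'no') is shared by Alpha and Eta — a synapomorphy uniting that clade.
III: derived state 'yes' in Alpha, Eta, and Theta only — synapomorphy for {Alpha, Eta, Theta}.
IV (derived state 'yes') is unique to Beta (autapomorphy; uninformative for grouping).
Only Alpha, Beta, Eta, Gamma, and Theta show the derived state 'yes' for V, supporting them as a clade.
VI: derived state 'yes' in Alpha, Beta, Eta, and Theta only — synapomorphy for {Alpha, Beta, Eta, Theta}.
Most parsimonious ingroup topology: (Zeta,(Gamma,(((Eta,Alpha),Theta),Beta))).
The clade {Alpha, Beta, Eta, Theta} is supported by VI: its derived state 'yes' occurs in exactly those taxa and in no other taxon (including the outgroup).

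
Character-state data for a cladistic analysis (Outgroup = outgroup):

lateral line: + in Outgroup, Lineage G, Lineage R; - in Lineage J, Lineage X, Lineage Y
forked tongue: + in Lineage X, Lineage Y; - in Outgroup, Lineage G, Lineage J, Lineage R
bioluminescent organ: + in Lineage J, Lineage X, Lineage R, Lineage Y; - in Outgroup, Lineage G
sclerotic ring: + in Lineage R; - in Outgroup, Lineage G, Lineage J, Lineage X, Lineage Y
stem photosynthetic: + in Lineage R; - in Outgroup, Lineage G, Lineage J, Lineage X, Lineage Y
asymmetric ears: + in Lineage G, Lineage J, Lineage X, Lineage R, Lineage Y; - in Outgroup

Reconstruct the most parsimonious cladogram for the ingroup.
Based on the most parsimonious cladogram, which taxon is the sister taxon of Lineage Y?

Character polarity is set by the outgroup: the derived state is whichever differs from the outgroup's state, so for lateral line the derived state is '-', and for the remaining characters it is '+'.
lateral line: derived state '-' in Lineage J, Lineage X, and Lineage Y only — synapomorphy for {Lineage J, Lineage X, Lineage Y}.
Only Lineage X and Lineage Y show the derived state '+' for forked tongue, supporting them as a clade.
bioluminescent organ (derived state '+') is shared by Lineage J, Lineage R, Lineage X, and Lineage Y — a synapomorphy uniting that clade.
sclerotic ring (derived state '+') is unique to Lineage R (autapomorphy; uninformative for grouping).
stem photosynthetic (derived state '+') is unique to Lineage R (autapomorphy; uninformative for grouping).
asymmetric ears (derived state '+') is shared by all ingroup taxa — unites the whole ingroup.
Most parsimonious ingroup topology: (Lineage G,((Lineage J,(Lineage X,Lineage Y)),Lineage R)).
Lineage Y and Lineage X form a cherry on this tree, so they are sister taxa.

Lineage X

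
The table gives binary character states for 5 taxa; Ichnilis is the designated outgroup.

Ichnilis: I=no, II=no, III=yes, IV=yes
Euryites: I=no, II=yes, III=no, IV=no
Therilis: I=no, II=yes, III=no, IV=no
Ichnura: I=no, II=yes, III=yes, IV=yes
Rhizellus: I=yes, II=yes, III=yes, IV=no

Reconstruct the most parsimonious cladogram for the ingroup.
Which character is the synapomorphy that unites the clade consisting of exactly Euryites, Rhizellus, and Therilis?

Character polarity is set by the outgroup: the derived state is whichever differs from the outgroup's state, so for III, IV the derived state is 'no', and for the remaining characters it is 'yes'.
I (derived state 'yes') is unique to Rhizellus (autapomorphy; uninformative for grouping).
II (derived state 'yes') is shared by all ingroup taxa — unites the whole ingroup.
Only Euryites and Therilis show the derived state 'no' for III, supporting them as a clade.
IV (derived state 'no') is shared by Euryites, Rhizellus, and Therilis — a synapomorphy uniting that clade.
Most parsimonious ingroup topology: (((Euryites,Therilis),Rhizellus),Ichnura).
The clade {Euryites, Rhizellus, Therilis} is supported by IV: its derived state 'no' occurs in exactly those taxa and in no other taxon (including the outgroup).

IV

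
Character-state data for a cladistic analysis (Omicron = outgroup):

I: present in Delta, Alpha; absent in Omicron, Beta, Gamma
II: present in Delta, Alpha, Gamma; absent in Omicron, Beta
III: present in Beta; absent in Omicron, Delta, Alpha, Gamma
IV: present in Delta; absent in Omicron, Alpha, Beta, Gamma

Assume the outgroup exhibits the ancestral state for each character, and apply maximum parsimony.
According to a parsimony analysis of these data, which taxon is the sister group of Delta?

Alpha

The outgroup has state 'absent' for every character, so 'present' is the derived state throughout.
Only Alpha and Delta show the derived state 'present' for I, supporting them as a clade.
II (derived state 'present') is shared by Alpha, Delta, and Gamma — a synapomorphy uniting that clade.
III (derived state 'present') is unique to Beta (autapomorphy; uninformative for grouping).
IV (derived state 'present') is unique to Delta (autapomorphy; uninformative for grouping).
Most parsimonious ingroup topology: (((Delta,Alpha),Gamma),Beta).
Delta and Alpha form a cherry on this tree, so they are sister taxa.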